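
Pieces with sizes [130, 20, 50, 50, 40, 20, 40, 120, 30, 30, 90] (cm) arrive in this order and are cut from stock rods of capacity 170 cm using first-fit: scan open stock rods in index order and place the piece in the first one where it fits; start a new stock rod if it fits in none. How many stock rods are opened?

  130 → stock rod 1 (new)  [load 130/170]
  20 → stock rod 1  [load 150/170]
  50 → stock rod 2 (new)  [load 50/170]
  50 → stock rod 2  [load 100/170]
  40 → stock rod 2  [load 140/170]
  20 → stock rod 1  [load 170/170]
  40 → stock rod 3 (new)  [load 40/170]
  120 → stock rod 3  [load 160/170]
  30 → stock rod 2  [load 170/170]
  30 → stock rod 4 (new)  [load 30/170]
  90 → stock rod 4  [load 120/170]
4 stock rods opened.

4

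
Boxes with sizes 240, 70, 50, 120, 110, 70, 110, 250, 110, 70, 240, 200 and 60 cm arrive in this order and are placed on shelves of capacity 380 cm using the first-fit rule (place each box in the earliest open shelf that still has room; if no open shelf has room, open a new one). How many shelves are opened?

  240 → shelf 1 (new)  [load 240/380]
  70 → shelf 1  [load 310/380]
  50 → shelf 1  [load 360/380]
  120 → shelf 2 (new)  [load 120/380]
  110 → shelf 2  [load 230/380]
  70 → shelf 2  [load 300/380]
  110 → shelf 3 (new)  [load 110/380]
  250 → shelf 3  [load 360/380]
  110 → shelf 4 (new)  [load 110/380]
  70 → shelf 2  [load 370/380]
  240 → shelf 4  [load 350/380]
  200 → shelf 5 (new)  [load 200/380]
  60 → shelf 5  [load 260/380]
5 shelves opened.

5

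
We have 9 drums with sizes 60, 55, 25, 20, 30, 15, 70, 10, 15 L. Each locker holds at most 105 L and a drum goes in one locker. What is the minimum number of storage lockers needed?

Total = 70 + 60 + 55 + 30 + 25 + 20 + 15 + 15 + 10 = 300 L.
Lower bound: ⌈300/105⌉ = 3 storage lockers.
A packing using 3 storage lockers:
  locker 1: 70 + 30 = 100
  locker 2: 60 + 25 + 20 = 105
  locker 3: 55 + 15 + 15 + 10 = 95
This matches the lower bound, so 3 is optimal.

3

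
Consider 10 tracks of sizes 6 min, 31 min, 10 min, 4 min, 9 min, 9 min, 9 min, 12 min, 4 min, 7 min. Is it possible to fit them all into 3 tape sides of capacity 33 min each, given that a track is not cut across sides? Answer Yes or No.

Total = 101 min; ⌈101/33⌉ = 4.
At least 4 tape sides are required, but only 3 are allowed.

No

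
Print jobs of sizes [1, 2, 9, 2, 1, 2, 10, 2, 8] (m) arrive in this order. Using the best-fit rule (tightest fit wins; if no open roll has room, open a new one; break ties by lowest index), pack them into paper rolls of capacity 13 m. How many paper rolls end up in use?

  1 → roll 1 (new)  [load 1/13]
  2 → roll 1  [load 3/13]
  9 → roll 1  [load 12/13]
  2 → roll 2 (new)  [load 2/13]
  1 → roll 1  [load 13/13]
  2 → roll 2  [load 4/13]
  10 → roll 3 (new)  [load 10/13]
  2 → roll 3  [load 12/13]
  8 → roll 2  [load 12/13]
3 paper rolls opened.

3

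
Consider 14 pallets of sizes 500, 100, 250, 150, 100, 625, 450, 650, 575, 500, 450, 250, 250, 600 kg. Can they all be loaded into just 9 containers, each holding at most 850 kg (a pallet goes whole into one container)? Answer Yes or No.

A valid assignment using 8 containers:
  container 1: 650 + 150 = 800
  container 2: 625 + 100 + 100 = 825
  container 3: 600 + 250 = 850
  container 4: 575 + 250 = 825
  container 5: 500 + 250 = 750
  container 6: 500 = 500
  container 7: 450 = 450
  container 8: 450 = 450
That uses only 8 ≤ 9, so 9 containers are enough.

Yes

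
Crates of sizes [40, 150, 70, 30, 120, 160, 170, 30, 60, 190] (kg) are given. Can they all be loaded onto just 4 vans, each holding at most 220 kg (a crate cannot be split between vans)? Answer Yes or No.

No

Total = 1020 kg; ⌈1020/220⌉ = 5.
At least 5 vans are required, but only 4 are allowed.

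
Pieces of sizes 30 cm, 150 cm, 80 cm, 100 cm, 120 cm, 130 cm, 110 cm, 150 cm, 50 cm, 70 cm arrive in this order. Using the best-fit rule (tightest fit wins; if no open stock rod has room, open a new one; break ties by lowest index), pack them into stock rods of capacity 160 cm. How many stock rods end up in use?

8

  30 → stock rod 1 (new)  [load 30/160]
  150 → stock rod 2 (new)  [load 150/160]
  80 → stock rod 1  [load 110/160]
  100 → stock rod 3 (new)  [load 100/160]
  120 → stock rod 4 (new)  [load 120/160]
  130 → stock rod 5 (new)  [load 130/160]
  110 → stock rod 6 (new)  [load 110/160]
  150 → stock rod 7 (new)  [load 150/160]
  50 → stock rod 1  [load 160/160]
  70 → stock rod 8 (new)  [load 70/160]
8 stock rods opened.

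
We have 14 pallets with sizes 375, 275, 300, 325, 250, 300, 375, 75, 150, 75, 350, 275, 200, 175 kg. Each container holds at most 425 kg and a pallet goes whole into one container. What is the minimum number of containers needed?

Total = 375 + 375 + 350 + 325 + 300 + 300 + 275 + 275 + 250 + 200 + 175 + 150 + 75 + 75 = 3500 kg.
Lower bound: ⌈3500/425⌉ = 9 containers.
A packing using 10 containers:
  container 1: 375 = 375
  container 2: 375 = 375
  container 3: 350 + 75 = 425
  container 4: 325 + 75 = 400
  container 5: 300 = 300
  container 6: 300 = 300
  container 7: 275 + 150 = 425
  container 8: 275 = 275
  container 9: 250 + 175 = 425
  container 10: 200 = 200
No arrangement into 9 containers stays within capacity, so 10 is optimal.

10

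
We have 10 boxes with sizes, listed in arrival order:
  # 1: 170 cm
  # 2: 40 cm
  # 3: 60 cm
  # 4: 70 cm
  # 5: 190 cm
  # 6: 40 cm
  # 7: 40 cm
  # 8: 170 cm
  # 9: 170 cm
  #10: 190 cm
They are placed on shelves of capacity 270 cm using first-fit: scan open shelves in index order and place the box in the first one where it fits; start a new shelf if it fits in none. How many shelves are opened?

5

  170 → shelf 1 (new)  [load 170/270]
  40 → shelf 1  [load 210/270]
  60 → shelf 1  [load 270/270]
  70 → shelf 2 (new)  [load 70/270]
  190 → shelf 2  [load 260/270]
  40 → shelf 3 (new)  [load 40/270]
  40 → shelf 3  [load 80/270]
  170 → shelf 3  [load 250/270]
  170 → shelf 4 (new)  [load 170/270]
  190 → shelf 5 (new)  [load 190/270]
5 shelves opened.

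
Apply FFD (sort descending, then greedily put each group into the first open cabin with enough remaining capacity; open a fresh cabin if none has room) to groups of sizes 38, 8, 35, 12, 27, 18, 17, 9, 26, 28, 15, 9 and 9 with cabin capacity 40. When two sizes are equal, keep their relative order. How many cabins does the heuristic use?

7

Sorted descending: 38, 35, 28, 27, 26, 18, 17, 15, 12, 9, 9, 9, 8.
  38 → cabin 1 (new)  [load 38/40]
  35 → cabin 2 (new)  [load 35/40]
  28 → cabin 3 (new)  [load 28/40]
  27 → cabin 4 (new)  [load 27/40]
  26 → cabin 5 (new)  [load 26/40]
  18 → cabin 6 (new)  [load 18/40]
  17 → cabin 6  [load 35/40]
  15 → cabin 7 (new)  [load 15/40]
  12 → cabin 3  [load 40/40]
  9 → cabin 4  [load 36/40]
  9 → cabin 5  [load 35/40]
  9 → cabin 7  [load 24/40]
  8 → cabin 7  [load 32/40]
7 cabins opened.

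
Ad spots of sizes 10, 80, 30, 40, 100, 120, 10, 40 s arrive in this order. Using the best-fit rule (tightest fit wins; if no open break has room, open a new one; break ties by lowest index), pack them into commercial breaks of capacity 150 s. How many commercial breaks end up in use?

  10 → break 1 (new)  [load 10/150]
  80 → break 1  [load 90/150]
  30 → break 1  [load 120/150]
  40 → break 2 (new)  [load 40/150]
  100 → break 2  [load 140/150]
  120 → break 3 (new)  [load 120/150]
  10 → break 2  [load 150/150]
  40 → break 4 (new)  [load 40/150]
4 commercial breaks opened.

4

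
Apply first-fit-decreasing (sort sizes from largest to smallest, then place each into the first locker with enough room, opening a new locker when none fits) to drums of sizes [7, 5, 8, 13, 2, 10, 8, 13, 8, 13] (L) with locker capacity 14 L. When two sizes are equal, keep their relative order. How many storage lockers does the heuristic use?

8

Sorted descending: 13, 13, 13, 10, 8, 8, 8, 7, 5, 2.
  13 → locker 1 (new)  [load 13/14]
  13 → locker 2 (new)  [load 13/14]
  13 → locker 3 (new)  [load 13/14]
  10 → locker 4 (new)  [load 10/14]
  8 → locker 5 (new)  [load 8/14]
  8 → locker 6 (new)  [load 8/14]
  8 → locker 7 (new)  [load 8/14]
  7 → locker 8 (new)  [load 7/14]
  5 → locker 5  [load 13/14]
  2 → locker 4  [load 12/14]
8 storage lockers opened.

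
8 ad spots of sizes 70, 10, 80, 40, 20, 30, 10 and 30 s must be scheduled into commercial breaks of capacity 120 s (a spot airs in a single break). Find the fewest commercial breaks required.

3

Total = 80 + 70 + 40 + 30 + 30 + 20 + 10 + 10 = 290 s.
Lower bound: ⌈290/120⌉ = 3 commercial breaks.
A packing using 3 commercial breaks:
  break 1: 80 + 40 = 120
  break 2: 70 + 30 + 20 = 120
  break 3: 30 + 10 + 10 = 50
This matches the lower bound, so 3 is optimal.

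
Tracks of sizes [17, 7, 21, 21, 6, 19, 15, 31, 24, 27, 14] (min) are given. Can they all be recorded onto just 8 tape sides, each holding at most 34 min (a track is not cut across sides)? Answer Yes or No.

A valid assignment using 7 tape sides:
  side 1: 31 = 31
  side 2: 27 + 7 = 34
  side 3: 24 + 6 = 30
  side 4: 21 = 21
  side 5: 21 = 21
  side 6: 19 + 15 = 34
  side 7: 17 + 14 = 31
That uses only 7 ≤ 8, so 8 tape sides are enough.

Yes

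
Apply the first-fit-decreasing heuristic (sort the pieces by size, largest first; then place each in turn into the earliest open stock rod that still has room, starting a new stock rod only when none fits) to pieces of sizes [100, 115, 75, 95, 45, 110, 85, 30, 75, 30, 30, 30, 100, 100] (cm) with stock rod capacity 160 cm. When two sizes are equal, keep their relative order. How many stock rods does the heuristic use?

Sorted descending: 115, 110, 100, 100, 100, 95, 85, 75, 75, 45, 30, 30, 30, 30.
  115 → stock rod 1 (new)  [load 115/160]
  110 → stock rod 2 (new)  [load 110/160]
  100 → stock rod 3 (new)  [load 100/160]
  100 → stock rod 4 (new)  [load 100/160]
  100 → stock rod 5 (new)  [load 100/160]
  95 → stock rod 6 (new)  [load 95/160]
  85 → stock rod 7 (new)  [load 85/160]
  75 → stock rod 7  [load 160/160]
  75 → stock rod 8 (new)  [load 75/160]
  45 → stock rod 1  [load 160/160]
  30 → stock rod 2  [load 140/160]
  30 → stock rod 3  [load 130/160]
  30 → stock rod 3  [load 160/160]
  30 → stock rod 4  [load 130/160]
8 stock rods opened.

8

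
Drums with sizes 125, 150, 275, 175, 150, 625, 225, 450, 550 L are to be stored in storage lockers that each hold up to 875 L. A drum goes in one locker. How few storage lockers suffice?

4

Total = 625 + 550 + 450 + 275 + 225 + 175 + 150 + 150 + 125 = 2725 L.
Lower bound: ⌈2725/875⌉ = 4 storage lockers.
A packing using 4 storage lockers:
  locker 1: 625 + 225 = 850
  locker 2: 550 + 275 = 825
  locker 3: 450 + 175 + 150 = 775
  locker 4: 150 + 125 = 275
This matches the lower bound, so 4 is optimal.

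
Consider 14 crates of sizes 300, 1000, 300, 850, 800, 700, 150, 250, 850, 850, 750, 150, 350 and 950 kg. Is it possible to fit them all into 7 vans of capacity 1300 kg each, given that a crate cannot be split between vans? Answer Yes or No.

No

Total = 8250 kg; ⌈8250/1300⌉ = 7.
8 crates each exceed half the capacity and cannot share a van, forcing at least 8 vans.
At least 8 vans are required, but only 7 are allowed.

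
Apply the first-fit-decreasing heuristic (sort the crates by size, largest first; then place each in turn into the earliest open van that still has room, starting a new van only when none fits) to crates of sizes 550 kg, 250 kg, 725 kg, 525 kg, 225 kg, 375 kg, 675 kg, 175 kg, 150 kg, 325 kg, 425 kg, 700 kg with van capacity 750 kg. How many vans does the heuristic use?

8

Sorted descending: 725, 700, 675, 550, 525, 425, 375, 325, 250, 225, 175, 150.
  725 → van 1 (new)  [load 725/750]
  700 → van 2 (new)  [load 700/750]
  675 → van 3 (new)  [load 675/750]
  550 → van 4 (new)  [load 550/750]
  525 → van 5 (new)  [load 525/750]
  425 → van 6 (new)  [load 425/750]
  375 → van 7 (new)  [load 375/750]
  325 → van 6  [load 750/750]
  250 → van 7  [load 625/750]
  225 → van 5  [load 750/750]
  175 → van 4  [load 725/750]
  150 → van 8 (new)  [load 150/750]
8 vans opened.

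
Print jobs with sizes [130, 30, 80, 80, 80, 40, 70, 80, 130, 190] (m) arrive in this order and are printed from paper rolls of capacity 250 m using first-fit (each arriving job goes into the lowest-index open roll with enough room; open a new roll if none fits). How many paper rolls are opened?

  130 → roll 1 (new)  [load 130/250]
  30 → roll 1  [load 160/250]
  80 → roll 1  [load 240/250]
  80 → roll 2 (new)  [load 80/250]
  80 → roll 2  [load 160/250]
  40 → roll 2  [load 200/250]
  70 → roll 3 (new)  [load 70/250]
  80 → roll 3  [load 150/250]
  130 → roll 4 (new)  [load 130/250]
  190 → roll 5 (new)  [load 190/250]
5 paper rolls opened.

5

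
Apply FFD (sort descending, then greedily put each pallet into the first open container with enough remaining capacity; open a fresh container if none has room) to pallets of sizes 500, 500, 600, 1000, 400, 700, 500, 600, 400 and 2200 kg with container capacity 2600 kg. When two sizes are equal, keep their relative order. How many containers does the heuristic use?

Sorted descending: 2200, 1000, 700, 600, 600, 500, 500, 500, 400, 400.
  2200 → container 1 (new)  [load 2200/2600]
  1000 → container 2 (new)  [load 1000/2600]
  700 → container 2  [load 1700/2600]
  600 → container 2  [load 2300/2600]
  600 → container 3 (new)  [load 600/2600]
  500 → container 3  [load 1100/2600]
  500 → container 3  [load 1600/2600]
  500 → container 3  [load 2100/2600]
  400 → container 1  [load 2600/2600]
  400 → container 3  [load 2500/2600]
3 containers opened.

3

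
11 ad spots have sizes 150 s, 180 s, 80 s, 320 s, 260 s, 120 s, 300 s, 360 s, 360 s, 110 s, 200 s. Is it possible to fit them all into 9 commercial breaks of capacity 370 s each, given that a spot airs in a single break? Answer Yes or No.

A valid assignment using 8 commercial breaks:
  break 1: 360 = 360
  break 2: 360 = 360
  break 3: 320 = 320
  break 4: 300 = 300
  break 5: 260 + 110 = 370
  break 6: 200 + 150 = 350
  break 7: 180 + 120 = 300
  break 8: 80 = 80
That uses only 8 ≤ 9, so 9 commercial breaks are enough.

Yes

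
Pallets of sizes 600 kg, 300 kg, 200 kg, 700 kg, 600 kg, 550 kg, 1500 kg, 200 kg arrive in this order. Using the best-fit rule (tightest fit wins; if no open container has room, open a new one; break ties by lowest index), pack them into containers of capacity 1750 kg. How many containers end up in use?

3

  600 → container 1 (new)  [load 600/1750]
  300 → container 1  [load 900/1750]
  200 → container 1  [load 1100/1750]
  700 → container 2 (new)  [load 700/1750]
  600 → container 1  [load 1700/1750]
  550 → container 2  [load 1250/1750]
  1500 → container 3 (new)  [load 1500/1750]
  200 → container 3  [load 1700/1750]
3 containers opened.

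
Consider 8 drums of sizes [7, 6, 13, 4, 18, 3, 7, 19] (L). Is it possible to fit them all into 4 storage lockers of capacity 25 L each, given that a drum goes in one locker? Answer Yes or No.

A valid assignment using 4 storage lockers:
  locker 1: 19 + 6 = 25
  locker 2: 18 + 7 = 25
  locker 3: 13 + 7 + 4 = 24
  locker 4: 3 = 3
Every load is within 25 L, so 4 storage lockers suffice.

Yes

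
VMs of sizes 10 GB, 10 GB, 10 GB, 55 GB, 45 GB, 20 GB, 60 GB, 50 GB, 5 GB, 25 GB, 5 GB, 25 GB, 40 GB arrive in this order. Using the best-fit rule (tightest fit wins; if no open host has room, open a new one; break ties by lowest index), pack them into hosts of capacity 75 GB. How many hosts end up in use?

  10 → host 1 (new)  [load 10/75]
  10 → host 1  [load 20/75]
  10 → host 1  [load 30/75]
  55 → host 2 (new)  [load 55/75]
  45 → host 1  [load 75/75]
  20 → host 2  [load 75/75]
  60 → host 3 (new)  [load 60/75]
  50 → host 4 (new)  [load 50/75]
  5 → host 3  [load 65/75]
  25 → host 4  [load 75/75]
  5 → host 3  [load 70/75]
  25 → host 5 (new)  [load 25/75]
  40 → host 5  [load 65/75]
5 hosts opened.

5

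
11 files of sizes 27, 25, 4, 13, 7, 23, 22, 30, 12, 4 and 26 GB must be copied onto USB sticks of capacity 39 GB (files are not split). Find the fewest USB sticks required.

6

Total = 30 + 27 + 26 + 25 + 23 + 22 + 13 + 12 + 7 + 4 + 4 = 193 GB.
Lower bound: ⌈193/39⌉ = 5 USB sticks.
Also, 6 files each exceed 39/2 GB, and no two of those can share a USB stick, so at least 6 USB sticks are needed.
A packing using 6 USB sticks:
  USB stick 1: 30 + 7 = 37
  USB stick 2: 27 + 12 = 39
  USB stick 3: 26 + 13 = 39
  USB stick 4: 25 + 4 + 4 = 33
  USB stick 5: 23 = 23
  USB stick 6: 22 = 22
This matches the lower bound, so 6 is optimal.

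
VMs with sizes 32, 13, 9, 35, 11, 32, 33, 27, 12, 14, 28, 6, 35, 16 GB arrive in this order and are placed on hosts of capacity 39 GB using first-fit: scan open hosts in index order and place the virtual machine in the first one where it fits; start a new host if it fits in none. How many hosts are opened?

9

  32 → host 1 (new)  [load 32/39]
  13 → host 2 (new)  [load 13/39]
  9 → host 2  [load 22/39]
  35 → host 3 (new)  [load 35/39]
  11 → host 2  [load 33/39]
  32 → host 4 (new)  [load 32/39]
  33 → host 5 (new)  [load 33/39]
  27 → host 6 (new)  [load 27/39]
  12 → host 6  [load 39/39]
  14 → host 7 (new)  [load 14/39]
  28 → host 8 (new)  [load 28/39]
  6 → host 1  [load 38/39]
  35 → host 9 (new)  [load 35/39]
  16 → host 7  [load 30/39]
9 hosts opened.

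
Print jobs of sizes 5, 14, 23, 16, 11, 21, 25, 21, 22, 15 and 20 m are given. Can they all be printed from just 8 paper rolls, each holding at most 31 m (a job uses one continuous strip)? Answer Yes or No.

Yes

A valid assignment using 8 paper rolls:
  roll 1: 25 + 5 = 30
  roll 2: 23 = 23
  roll 3: 22 = 22
  roll 4: 21 = 21
  roll 5: 21 = 21
  roll 6: 20 + 11 = 31
  roll 7: 16 + 15 = 31
  roll 8: 14 = 14
Every load is within 31 m, so 8 paper rolls suffice.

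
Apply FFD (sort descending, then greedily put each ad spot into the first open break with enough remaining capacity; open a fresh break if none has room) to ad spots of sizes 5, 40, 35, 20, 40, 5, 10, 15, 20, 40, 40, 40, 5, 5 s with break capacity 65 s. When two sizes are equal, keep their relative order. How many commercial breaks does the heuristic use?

6

Sorted descending: 40, 40, 40, 40, 40, 35, 20, 20, 15, 10, 5, 5, 5, 5.
  40 → break 1 (new)  [load 40/65]
  40 → break 2 (new)  [load 40/65]
  40 → break 3 (new)  [load 40/65]
  40 → break 4 (new)  [load 40/65]
  40 → break 5 (new)  [load 40/65]
  35 → break 6 (new)  [load 35/65]
  20 → break 1  [load 60/65]
  20 → break 2  [load 60/65]
  15 → break 3  [load 55/65]
  10 → break 3  [load 65/65]
  5 → break 1  [load 65/65]
  5 → break 2  [load 65/65]
  5 → break 4  [load 45/65]
  5 → break 4  [load 50/65]
6 commercial breaks opened.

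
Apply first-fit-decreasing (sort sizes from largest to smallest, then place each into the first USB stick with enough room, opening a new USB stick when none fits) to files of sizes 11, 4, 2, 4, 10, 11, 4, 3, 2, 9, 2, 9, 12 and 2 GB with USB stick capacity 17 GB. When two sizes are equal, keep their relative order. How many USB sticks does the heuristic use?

Sorted descending: 12, 11, 11, 10, 9, 9, 4, 4, 4, 3, 2, 2, 2, 2.
  12 → USB stick 1 (new)  [load 12/17]
  11 → USB stick 2 (new)  [load 11/17]
  11 → USB stick 3 (new)  [load 11/17]
  10 → USB stick 4 (new)  [load 10/17]
  9 → USB stick 5 (new)  [load 9/17]
  9 → USB stick 6 (new)  [load 9/17]
  4 → USB stick 1  [load 16/17]
  4 → USB stick 2  [load 15/17]
  4 → USB stick 3  [load 15/17]
  3 → USB stick 4  [load 13/17]
  2 → USB stick 2  [load 17/17]
  2 → USB stick 3  [load 17/17]
  2 → USB stick 4  [load 15/17]
  2 → USB stick 4  [load 17/17]
6 USB sticks opened.

6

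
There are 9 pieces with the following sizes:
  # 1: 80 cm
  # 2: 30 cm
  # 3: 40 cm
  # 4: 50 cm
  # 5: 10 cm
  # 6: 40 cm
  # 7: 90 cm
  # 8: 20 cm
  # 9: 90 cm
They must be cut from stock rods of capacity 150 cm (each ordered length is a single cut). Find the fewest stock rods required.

3

Total = 90 + 90 + 80 + 50 + 40 + 40 + 30 + 20 + 10 = 450 cm.
Lower bound: ⌈450/150⌉ = 3 stock rods.
A packing using 3 stock rods:
  stock rod 1: 90 + 50 + 10 = 150
  stock rod 2: 90 + 40 + 20 = 150
  stock rod 3: 80 + 40 + 30 = 150
This matches the lower bound, so 3 is optimal.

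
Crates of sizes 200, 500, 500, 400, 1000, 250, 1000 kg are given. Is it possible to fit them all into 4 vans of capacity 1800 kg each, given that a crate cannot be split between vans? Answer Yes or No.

Yes

A valid assignment using 3 vans:
  van 1: 1000 + 500 + 250 = 1750
  van 2: 1000 + 500 + 200 = 1700
  van 3: 400 = 400
That uses only 3 ≤ 4, so 4 vans are enough.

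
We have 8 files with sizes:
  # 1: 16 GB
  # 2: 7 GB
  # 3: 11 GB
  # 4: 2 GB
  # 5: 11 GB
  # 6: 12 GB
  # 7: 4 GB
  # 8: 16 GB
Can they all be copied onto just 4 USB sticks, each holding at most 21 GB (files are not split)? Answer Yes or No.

Total = 79 GB; ⌈79/21⌉ = 4.
5 files each exceed half the capacity and cannot share a USB stick, forcing at least 5 USB sticks.
At least 5 USB sticks are required, but only 4 are allowed.

No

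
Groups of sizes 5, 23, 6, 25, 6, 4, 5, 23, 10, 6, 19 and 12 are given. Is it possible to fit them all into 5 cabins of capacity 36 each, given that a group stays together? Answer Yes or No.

Yes

A valid assignment using 5 cabins:
  cabin 1: 25 + 10 = 35
  cabin 2: 23 + 12 = 35
  cabin 3: 23 + 6 + 6 = 35
  cabin 4: 19 + 6 + 5 + 5 = 35
  cabin 5: 4 = 4
Every load is within 36, so 5 cabins suffice.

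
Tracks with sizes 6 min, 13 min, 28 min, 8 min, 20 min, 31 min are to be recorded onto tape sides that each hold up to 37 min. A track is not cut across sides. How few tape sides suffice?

Total = 31 + 28 + 20 + 13 + 8 + 6 = 106 min.
Lower bound: ⌈106/37⌉ = 3 tape sides.
A packing using 3 tape sides:
  side 1: 31 + 6 = 37
  side 2: 28 + 8 = 36
  side 3: 20 + 13 = 33
This matches the lower bound, so 3 is optimal.

3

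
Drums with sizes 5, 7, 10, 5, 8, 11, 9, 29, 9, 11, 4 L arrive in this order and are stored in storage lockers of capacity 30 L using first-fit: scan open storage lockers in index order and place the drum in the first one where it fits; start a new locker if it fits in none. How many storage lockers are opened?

  5 → locker 1 (new)  [load 5/30]
  7 → locker 1  [load 12/30]
  10 → locker 1  [load 22/30]
  5 → locker 1  [load 27/30]
  8 → locker 2 (new)  [load 8/30]
  11 → locker 2  [load 19/30]
  9 → locker 2  [load 28/30]
  29 → locker 3 (new)  [load 29/30]
  9 → locker 4 (new)  [load 9/30]
  11 → locker 4  [load 20/30]
  4 → locker 4  [load 24/30]
4 storage lockers opened.

4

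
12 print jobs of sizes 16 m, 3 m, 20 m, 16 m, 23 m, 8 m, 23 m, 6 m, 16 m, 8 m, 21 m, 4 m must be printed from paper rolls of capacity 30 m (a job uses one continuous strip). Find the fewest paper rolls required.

7

Total = 23 + 23 + 21 + 20 + 16 + 16 + 16 + 8 + 8 + 6 + 4 + 3 = 164 m.
Lower bound: ⌈164/30⌉ = 6 paper rolls.
Also, 7 print jobs each exceed 15 m, and no two of those can share a roll, so at least 7 paper rolls are needed.
A packing using 7 paper rolls:
  roll 1: 23 + 6 = 29
  roll 2: 23 + 4 + 3 = 30
  roll 3: 21 + 8 = 29
  roll 4: 20 + 8 = 28
  roll 5: 16 = 16
  roll 6: 16 = 16
  roll 7: 16 = 16
This matches the lower bound, so 7 is optimal.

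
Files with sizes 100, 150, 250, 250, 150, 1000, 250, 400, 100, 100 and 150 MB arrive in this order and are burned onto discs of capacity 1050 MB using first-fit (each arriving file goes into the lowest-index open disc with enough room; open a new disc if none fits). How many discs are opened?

  100 → disc 1 (new)  [load 100/1050]
  150 → disc 1  [load 250/1050]
  250 → disc 1  [load 500/1050]
  250 → disc 1  [load 750/1050]
  150 → disc 1  [load 900/1050]
  1000 → disc 2 (new)  [load 1000/1050]
  250 → disc 3 (new)  [load 250/1050]
  400 → disc 3  [load 650/1050]
  100 → disc 1  [load 1000/1050]
  100 → disc 3  [load 750/1050]
  150 → disc 3  [load 900/1050]
3 discs opened.

3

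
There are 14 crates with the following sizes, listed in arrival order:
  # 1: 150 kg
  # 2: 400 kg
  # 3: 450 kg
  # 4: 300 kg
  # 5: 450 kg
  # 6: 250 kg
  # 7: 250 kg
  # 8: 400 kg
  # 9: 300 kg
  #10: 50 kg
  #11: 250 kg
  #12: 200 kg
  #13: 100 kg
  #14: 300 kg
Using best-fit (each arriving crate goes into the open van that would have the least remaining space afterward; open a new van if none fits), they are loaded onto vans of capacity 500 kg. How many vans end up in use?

  150 → van 1 (new)  [load 150/500]
  400 → van 2 (new)  [load 400/500]
  450 → van 3 (new)  [load 450/500]
  300 → van 1  [load 450/500]
  450 → van 4 (new)  [load 450/500]
  250 → van 5 (new)  [load 250/500]
  250 → van 5  [load 500/500]
  400 → van 6 (new)  [load 400/500]
  300 → van 7 (new)  [load 300/500]
  50 → van 1  [load 500/500]
  250 → van 8 (new)  [load 250/500]
  200 → van 7  [load 500/500]
  100 → van 2  [load 500/500]
  300 → van 9 (new)  [load 300/500]
9 vans opened.

9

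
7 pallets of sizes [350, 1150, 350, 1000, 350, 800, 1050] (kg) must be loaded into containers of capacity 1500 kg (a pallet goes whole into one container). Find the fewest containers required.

4

Total = 1150 + 1050 + 1000 + 800 + 350 + 350 + 350 = 5050 kg.
Lower bound: ⌈5050/1500⌉ = 4 containers.
A packing using 4 containers:
  container 1: 1150 + 350 = 1500
  container 2: 1050 + 350 = 1400
  container 3: 1000 + 350 = 1350
  container 4: 800 = 800
This matches the lower bound, so 4 is optimal.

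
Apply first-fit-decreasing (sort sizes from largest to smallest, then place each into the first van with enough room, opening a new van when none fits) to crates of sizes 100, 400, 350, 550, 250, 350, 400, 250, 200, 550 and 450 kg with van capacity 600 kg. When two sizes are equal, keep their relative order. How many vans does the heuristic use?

7

Sorted descending: 550, 550, 450, 400, 400, 350, 350, 250, 250, 200, 100.
  550 → van 1 (new)  [load 550/600]
  550 → van 2 (new)  [load 550/600]
  450 → van 3 (new)  [load 450/600]
  400 → van 4 (new)  [load 400/600]
  400 → van 5 (new)  [load 400/600]
  350 → van 6 (new)  [load 350/600]
  350 → van 7 (new)  [load 350/600]
  250 → van 6  [load 600/600]
  250 → van 7  [load 600/600]
  200 → van 4  [load 600/600]
  100 → van 3  [load 550/600]
7 vans opened.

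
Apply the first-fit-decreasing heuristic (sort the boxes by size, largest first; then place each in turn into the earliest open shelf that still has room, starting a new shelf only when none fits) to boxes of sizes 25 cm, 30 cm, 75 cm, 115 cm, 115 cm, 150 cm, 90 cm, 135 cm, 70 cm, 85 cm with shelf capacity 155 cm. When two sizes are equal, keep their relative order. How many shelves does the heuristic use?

Sorted descending: 150, 135, 115, 115, 90, 85, 75, 70, 30, 25.
  150 → shelf 1 (new)  [load 150/155]
  135 → shelf 2 (new)  [load 135/155]
  115 → shelf 3 (new)  [load 115/155]
  115 → shelf 4 (new)  [load 115/155]
  90 → shelf 5 (new)  [load 90/155]
  85 → shelf 6 (new)  [load 85/155]
  75 → shelf 7 (new)  [load 75/155]
  70 → shelf 6  [load 155/155]
  30 → shelf 3  [load 145/155]
  25 → shelf 4  [load 140/155]
7 shelves opened.

7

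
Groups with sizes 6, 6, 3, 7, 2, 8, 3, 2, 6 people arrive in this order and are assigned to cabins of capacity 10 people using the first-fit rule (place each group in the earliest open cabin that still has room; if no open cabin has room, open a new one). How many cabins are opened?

5

  6 → cabin 1 (new)  [load 6/10]
  6 → cabin 2 (new)  [load 6/10]
  3 → cabin 1  [load 9/10]
  7 → cabin 3 (new)  [load 7/10]
  2 → cabin 2  [load 8/10]
  8 → cabin 4 (new)  [load 8/10]
  3 → cabin 3  [load 10/10]
  2 → cabin 2  [load 10/10]
  6 → cabin 5 (new)  [load 6/10]
5 cabins opened.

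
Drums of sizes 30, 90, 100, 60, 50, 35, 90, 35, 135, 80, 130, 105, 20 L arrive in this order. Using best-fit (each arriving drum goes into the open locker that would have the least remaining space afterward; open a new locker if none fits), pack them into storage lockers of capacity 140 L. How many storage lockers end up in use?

  30 → locker 1 (new)  [load 30/140]
  90 → locker 1  [load 120/140]
  100 → locker 2 (new)  [load 100/140]
  60 → locker 3 (new)  [load 60/140]
  50 → locker 3  [load 110/140]
  35 → locker 2  [load 135/140]
  90 → locker 4 (new)  [load 90/140]
  35 → locker 4  [load 125/140]
  135 → locker 5 (new)  [load 135/140]
  80 → locker 6 (new)  [load 80/140]
  130 → locker 7 (new)  [load 130/140]
  105 → locker 8 (new)  [load 105/140]
  20 → locker 1  [load 140/140]
8 storage lockers opened.

8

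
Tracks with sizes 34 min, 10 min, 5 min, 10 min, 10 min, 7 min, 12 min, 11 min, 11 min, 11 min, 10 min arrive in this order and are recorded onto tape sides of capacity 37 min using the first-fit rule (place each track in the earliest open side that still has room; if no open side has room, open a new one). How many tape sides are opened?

4

  34 → side 1 (new)  [load 34/37]
  10 → side 2 (new)  [load 10/37]
  5 → side 2  [load 15/37]
  10 → side 2  [load 25/37]
  10 → side 2  [load 35/37]
  7 → side 3 (new)  [load 7/37]
  12 → side 3  [load 19/37]
  11 → side 3  [load 30/37]
  11 → side 4 (new)  [load 11/37]
  11 → side 4  [load 22/37]
  10 → side 4  [load 32/37]
4 tape sides opened.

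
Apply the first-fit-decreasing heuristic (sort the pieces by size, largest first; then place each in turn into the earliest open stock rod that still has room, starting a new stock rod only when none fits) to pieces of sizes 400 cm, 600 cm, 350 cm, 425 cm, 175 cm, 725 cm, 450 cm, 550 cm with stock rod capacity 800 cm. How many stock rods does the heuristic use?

Sorted descending: 725, 600, 550, 450, 425, 400, 350, 175.
  725 → stock rod 1 (new)  [load 725/800]
  600 → stock rod 2 (new)  [load 600/800]
  550 → stock rod 3 (new)  [load 550/800]
  450 → stock rod 4 (new)  [load 450/800]
  425 → stock rod 5 (new)  [load 425/800]
  400 → stock rod 6 (new)  [load 400/800]
  350 → stock rod 4  [load 800/800]
  175 → stock rod 2  [load 775/800]
6 stock rods opened.

6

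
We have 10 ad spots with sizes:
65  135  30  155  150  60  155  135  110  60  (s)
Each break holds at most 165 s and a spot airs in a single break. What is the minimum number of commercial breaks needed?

8

Total = 155 + 155 + 150 + 135 + 135 + 110 + 65 + 60 + 60 + 30 = 1055 s.
Lower bound: ⌈1055/165⌉ = 7 commercial breaks.
A packing using 8 commercial breaks:
  break 1: 155 = 155
  break 2: 155 = 155
  break 3: 150 = 150
  break 4: 135 + 30 = 165
  break 5: 135 = 135
  break 6: 110 = 110
  break 7: 65 + 60 = 125
  break 8: 60 = 60
No arrangement into 7 commercial breaks stays within capacity, so 8 is optimal.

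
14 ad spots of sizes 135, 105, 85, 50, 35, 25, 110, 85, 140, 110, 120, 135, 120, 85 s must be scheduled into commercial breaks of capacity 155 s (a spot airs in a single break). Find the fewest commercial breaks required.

11

Total = 140 + 135 + 135 + 120 + 120 + 110 + 110 + 105 + 85 + 85 + 85 + 50 + 35 + 25 = 1340 s.
Lower bound: ⌈1340/155⌉ = 9 commercial breaks.
Also, 11 ad spots each exceed 155/2 s, and no two of those can share a break, so at least 11 commercial breaks are needed.
A packing using 11 commercial breaks:
  break 1: 140 = 140
  break 2: 135 = 135
  break 3: 135 = 135
  break 4: 120 + 35 = 155
  break 5: 120 + 25 = 145
  break 6: 110 = 110
  break 7: 110 = 110
  break 8: 105 + 50 = 155
  break 9: 85 = 85
  break 10: 85 = 85
  break 11: 85 = 85
This matches the lower bound, so 11 is optimal.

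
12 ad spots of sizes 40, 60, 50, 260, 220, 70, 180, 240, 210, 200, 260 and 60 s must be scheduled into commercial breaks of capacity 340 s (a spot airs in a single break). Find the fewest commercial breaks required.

7

Total = 260 + 260 + 240 + 220 + 210 + 200 + 180 + 70 + 60 + 60 + 50 + 40 = 1850 s.
Lower bound: ⌈1850/340⌉ = 6 commercial breaks.
Also, 7 ad spots each exceed 170 s, and no two of those can share a break, so at least 7 commercial breaks are needed.
A packing using 7 commercial breaks:
  break 1: 260 + 70 = 330
  break 2: 260 + 60 = 320
  break 3: 240 + 60 + 40 = 340
  break 4: 220 + 50 = 270
  break 5: 210 = 210
  break 6: 200 = 200
  break 7: 180 = 180
This matches the lower bound, so 7 is optimal.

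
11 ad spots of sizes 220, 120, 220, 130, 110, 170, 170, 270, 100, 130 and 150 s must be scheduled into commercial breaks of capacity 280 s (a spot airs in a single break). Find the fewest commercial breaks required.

7

Total = 270 + 220 + 220 + 170 + 170 + 150 + 130 + 130 + 120 + 110 + 100 = 1790 s.
Lower bound: ⌈1790/280⌉ = 7 commercial breaks.
A packing using 7 commercial breaks:
  break 1: 270 = 270
  break 2: 220 = 220
  break 3: 220 = 220
  break 4: 170 + 110 = 280
  break 5: 170 + 100 = 270
  break 6: 150 + 130 = 280
  break 7: 130 + 120 = 250
This matches the lower bound, so 7 is optimal.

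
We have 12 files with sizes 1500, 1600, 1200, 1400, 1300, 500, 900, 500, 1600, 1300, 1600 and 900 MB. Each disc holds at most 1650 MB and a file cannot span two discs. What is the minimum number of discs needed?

10

Total = 1600 + 1600 + 1600 + 1500 + 1400 + 1300 + 1300 + 1200 + 900 + 900 + 500 + 500 = 14300 MB.
Lower bound: ⌈14300/1650⌉ = 9 discs.
Also, 10 files each exceed 825 MB, and no two of those can share a disc, so at least 10 discs are needed.
A packing using 10 discs:
  disc 1: 1600 = 1600
  disc 2: 1600 = 1600
  disc 3: 1600 = 1600
  disc 4: 1500 = 1500
  disc 5: 1400 = 1400
  disc 6: 1300 = 1300
  disc 7: 1300 = 1300
  disc 8: 1200 = 1200
  disc 9: 900 + 500 = 1400
  disc 10: 900 + 500 = 1400
This matches the lower bound, so 10 is optimal.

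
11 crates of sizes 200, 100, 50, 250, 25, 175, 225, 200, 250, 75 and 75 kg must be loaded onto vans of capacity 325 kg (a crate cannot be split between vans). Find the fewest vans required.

6

Total = 250 + 250 + 225 + 200 + 200 + 175 + 100 + 75 + 75 + 50 + 25 = 1625 kg.
Lower bound: ⌈1625/325⌉ = 5 vans.
Also, 6 crates each exceed 325/2 kg, and no two of those can share a van, so at least 6 vans are needed.
A packing using 6 vans:
  van 1: 250 + 75 = 325
  van 2: 250 + 75 = 325
  van 3: 225 + 100 = 325
  van 4: 200 + 50 + 25 = 275
  van 5: 200 = 200
  van 6: 175 = 175
This matches the lower bound, so 6 is optimal.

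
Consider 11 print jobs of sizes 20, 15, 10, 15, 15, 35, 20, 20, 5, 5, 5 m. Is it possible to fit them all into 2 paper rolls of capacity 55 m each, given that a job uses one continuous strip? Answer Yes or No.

No

Total = 165 m; ⌈165/55⌉ = 3.
At least 3 paper rolls are required, but only 2 are allowed.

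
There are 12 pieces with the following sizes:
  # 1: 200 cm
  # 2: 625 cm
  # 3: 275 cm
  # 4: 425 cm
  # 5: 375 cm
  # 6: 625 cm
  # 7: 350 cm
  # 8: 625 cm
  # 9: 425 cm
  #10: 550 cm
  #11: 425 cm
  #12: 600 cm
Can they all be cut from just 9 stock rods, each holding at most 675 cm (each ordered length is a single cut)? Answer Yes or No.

Total = 5500 cm; ⌈5500/675⌉ = 9.
10 pieces each exceed half the capacity and cannot share a stock rod, forcing at least 10 stock rods.
At least 10 stock rods are required, but only 9 are allowed.

No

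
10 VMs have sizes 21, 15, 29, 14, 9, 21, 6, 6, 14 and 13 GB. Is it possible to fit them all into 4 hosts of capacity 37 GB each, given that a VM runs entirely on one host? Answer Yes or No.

Total = 148 GB; ⌈148/37⌉ = 4.
The bound of 4 does not rule out 4, but exhaustive search shows no assignment into 4 hosts of capacity 37 GB exists — the minimum is 5.

No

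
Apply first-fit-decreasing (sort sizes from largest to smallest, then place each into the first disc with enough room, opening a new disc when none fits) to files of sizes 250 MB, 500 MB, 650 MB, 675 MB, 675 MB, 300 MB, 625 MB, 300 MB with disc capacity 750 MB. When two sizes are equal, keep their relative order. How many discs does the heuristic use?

Sorted descending: 675, 675, 650, 625, 500, 300, 300, 250.
  675 → disc 1 (new)  [load 675/750]
  675 → disc 2 (new)  [load 675/750]
  650 → disc 3 (new)  [load 650/750]
  625 → disc 4 (new)  [load 625/750]
  500 → disc 5 (new)  [load 500/750]
  300 → disc 6 (new)  [load 300/750]
  300 → disc 6  [load 600/750]
  250 → disc 5  [load 750/750]
6 discs opened.

6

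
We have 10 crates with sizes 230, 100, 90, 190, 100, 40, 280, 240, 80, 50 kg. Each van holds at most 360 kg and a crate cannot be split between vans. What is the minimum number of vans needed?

Total = 280 + 240 + 230 + 190 + 100 + 100 + 90 + 80 + 50 + 40 = 1400 kg.
Lower bound: ⌈1400/360⌉ = 4 vans.
A packing using 4 vans:
  van 1: 280 + 80 = 360
  van 2: 240 + 100 = 340
  van 3: 230 + 90 + 40 = 360
  van 4: 190 + 100 + 50 = 340
This matches the lower bound, so 4 is optimal.

4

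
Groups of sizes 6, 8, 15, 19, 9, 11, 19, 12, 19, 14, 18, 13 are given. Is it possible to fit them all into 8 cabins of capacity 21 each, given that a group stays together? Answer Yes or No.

Total = 163; ⌈163/21⌉ = 8.
9 groups each exceed half the capacity and cannot share a cabin, forcing at least 9 cabins.
At least 9 cabins are required, but only 8 are allowed.

No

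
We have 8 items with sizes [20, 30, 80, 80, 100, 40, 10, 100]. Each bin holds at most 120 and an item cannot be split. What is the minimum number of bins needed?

Total = 100 + 100 + 80 + 80 + 40 + 30 + 20 + 10 = 460.
Lower bound: ⌈460/120⌉ = 4 bins.
A packing using 4 bins:
  bin 1: 100 + 20 = 120
  bin 2: 100 + 10 = 110
  bin 3: 80 + 40 = 120
  bin 4: 80 + 30 = 110
This matches the lower bound, so 4 is optimal.

4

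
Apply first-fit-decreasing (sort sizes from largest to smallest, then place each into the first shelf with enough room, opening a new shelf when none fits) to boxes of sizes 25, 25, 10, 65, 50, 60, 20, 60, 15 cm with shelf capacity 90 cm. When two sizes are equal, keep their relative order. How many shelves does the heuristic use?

Sorted descending: 65, 60, 60, 50, 25, 25, 20, 15, 10.
  65 → shelf 1 (new)  [load 65/90]
  60 → shelf 2 (new)  [load 60/90]
  60 → shelf 3 (new)  [load 60/90]
  50 → shelf 4 (new)  [load 50/90]
  25 → shelf 1  [load 90/90]
  25 → shelf 2  [load 85/90]
  20 → shelf 3  [load 80/90]
  15 → shelf 4  [load 65/90]
  10 → shelf 3  [load 90/90]
4 shelves opened.

4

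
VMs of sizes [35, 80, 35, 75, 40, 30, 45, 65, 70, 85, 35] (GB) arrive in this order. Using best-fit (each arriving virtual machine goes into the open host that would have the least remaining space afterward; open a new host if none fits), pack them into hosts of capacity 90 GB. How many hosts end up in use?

8

  35 → host 1 (new)  [load 35/90]
  80 → host 2 (new)  [load 80/90]
  35 → host 1  [load 70/90]
  75 → host 3 (new)  [load 75/90]
  40 → host 4 (new)  [load 40/90]
  30 → host 4  [load 70/90]
  45 → host 5 (new)  [load 45/90]
  65 → host 6 (new)  [load 65/90]
  70 → host 7 (new)  [load 70/90]
  85 → host 8 (new)  [load 85/90]
  35 → host 5  [load 80/90]
8 hosts opened.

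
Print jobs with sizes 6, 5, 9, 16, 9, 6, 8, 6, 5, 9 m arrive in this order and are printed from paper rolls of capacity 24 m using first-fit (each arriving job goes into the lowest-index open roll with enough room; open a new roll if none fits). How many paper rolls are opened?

4

  6 → roll 1 (new)  [load 6/24]
  5 → roll 1  [load 11/24]
  9 → roll 1  [load 20/24]
  16 → roll 2 (new)  [load 16/24]
  9 → roll 3 (new)  [load 9/24]
  6 → roll 2  [load 22/24]
  8 → roll 3  [load 17/24]
  6 → roll 3  [load 23/24]
  5 → roll 4 (new)  [load 5/24]
  9 → roll 4  [load 14/24]
4 paper rolls opened.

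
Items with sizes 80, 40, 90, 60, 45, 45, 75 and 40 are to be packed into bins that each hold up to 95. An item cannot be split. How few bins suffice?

Total = 90 + 80 + 75 + 60 + 45 + 45 + 40 + 40 = 475.
Lower bound: ⌈475/95⌉ = 5 bins.
A packing using 6 bins:
  bin 1: 90 = 90
  bin 2: 80 = 80
  bin 3: 75 = 75
  bin 4: 60 = 60
  bin 5: 45 + 45 = 90
  bin 6: 40 + 40 = 80
No arrangement into 5 bins stays within capacity, so 6 is optimal.

6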